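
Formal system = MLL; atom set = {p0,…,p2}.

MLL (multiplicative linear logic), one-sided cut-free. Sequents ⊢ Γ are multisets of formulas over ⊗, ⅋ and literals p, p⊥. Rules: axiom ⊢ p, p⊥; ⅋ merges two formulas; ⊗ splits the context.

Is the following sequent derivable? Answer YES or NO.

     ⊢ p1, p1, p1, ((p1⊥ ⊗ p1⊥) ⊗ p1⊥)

Proof tree:
[⊗]  ⊢ p1, p1, p1, ((p1⊥ ⊗ p1⊥) ⊗ p1⊥)
  [⊗]  ⊢ p1, p1, (p1⊥ ⊗ p1⊥)
    [Ax]  ⊢ p1, p1⊥
    [Ax]  ⊢ p1, p1⊥
  [Ax]  ⊢ p1, p1⊥

Result: YES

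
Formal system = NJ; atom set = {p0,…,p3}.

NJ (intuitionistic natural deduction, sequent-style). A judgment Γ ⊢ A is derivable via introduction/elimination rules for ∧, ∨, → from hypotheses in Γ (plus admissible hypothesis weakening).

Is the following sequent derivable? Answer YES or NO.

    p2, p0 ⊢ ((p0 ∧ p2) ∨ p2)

Derivation trace:
[∨I₁] p2, p0 ⊢ ((p0 ∧ p2) ∨ p2)
  [∧I] p2, p0 ⊢ (p0 ∧ p2)
    [Ax] p0 ⊢ p0
    [Ax] p2 ⊢ p2

Result: YES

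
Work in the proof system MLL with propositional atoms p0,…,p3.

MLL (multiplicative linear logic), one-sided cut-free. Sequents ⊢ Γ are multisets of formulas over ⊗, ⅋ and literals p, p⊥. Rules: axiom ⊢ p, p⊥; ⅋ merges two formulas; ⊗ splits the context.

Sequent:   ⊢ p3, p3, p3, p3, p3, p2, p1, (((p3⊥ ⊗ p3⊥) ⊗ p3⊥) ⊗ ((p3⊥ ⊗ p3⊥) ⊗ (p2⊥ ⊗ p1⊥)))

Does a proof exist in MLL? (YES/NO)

Derivation trace:
[⊗]  ⊢ p3, p3, p3, p3, p3, p2, p1, (((p3⊥ ⊗ p3⊥) ⊗ p3⊥) ⊗ ((p3⊥ ⊗ p3⊥) ⊗ (p2⊥ ⊗ p1⊥)))
  [⊗]  ⊢ p3, p3, p3, ((p3⊥ ⊗ p3⊥) ⊗ p3⊥)
    [⊗]  ⊢ p3, p3, (p3⊥ ⊗ p3⊥)
      [Ax]  ⊢ p3, p3⊥
      [Ax]  ⊢ p3, p3⊥
    [Ax]  ⊢ p3, p3⊥
  [⊗]  ⊢ p3, p3, p2, p1, ((p3⊥ ⊗ p3⊥) ⊗ (p2⊥ ⊗ p1⊥))
    [⊗]  ⊢ p3, p3, (p3⊥ ⊗ p3⊥)
      [Ax]  ⊢ p3, p3⊥
      [Ax]  ⊢ p3, p3⊥
    [⊗]  ⊢ p2, p1, (p2⊥ ⊗ p1⊥)
      [Ax]  ⊢ p2, p2⊥
      [Ax]  ⊢ p1, p1⊥

Result: YES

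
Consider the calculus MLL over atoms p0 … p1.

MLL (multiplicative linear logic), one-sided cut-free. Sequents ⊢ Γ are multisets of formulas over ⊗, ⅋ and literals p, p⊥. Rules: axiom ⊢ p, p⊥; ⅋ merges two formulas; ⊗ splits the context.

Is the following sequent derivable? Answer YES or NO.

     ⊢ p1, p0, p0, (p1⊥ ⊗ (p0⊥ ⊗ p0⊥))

Derivation (root first):
[⊗]  ⊢ p1, p0, p0, (p1⊥ ⊗ (p0⊥ ⊗ p0⊥))
  [Ax]  ⊢ p1, p1⊥
  [⊗]  ⊢ p0, p0, (p0⊥ ⊗ p0⊥)
    [Ax]  ⊢ p0, p0⊥
    [Ax]  ⊢ p0, p0⊥

Result: YES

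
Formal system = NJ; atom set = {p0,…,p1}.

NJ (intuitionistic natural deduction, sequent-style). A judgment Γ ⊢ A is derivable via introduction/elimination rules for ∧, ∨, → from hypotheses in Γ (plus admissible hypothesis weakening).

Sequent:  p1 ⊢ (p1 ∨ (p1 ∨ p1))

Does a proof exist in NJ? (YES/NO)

Derivation (root first):
[∨I₂] p1 ⊢ (p1 ∨ (p1 ∨ p1))
  [∨I₂] p1 ⊢ (p1 ∨ p1)
    [Ax] p1 ⊢ p1

Result: YES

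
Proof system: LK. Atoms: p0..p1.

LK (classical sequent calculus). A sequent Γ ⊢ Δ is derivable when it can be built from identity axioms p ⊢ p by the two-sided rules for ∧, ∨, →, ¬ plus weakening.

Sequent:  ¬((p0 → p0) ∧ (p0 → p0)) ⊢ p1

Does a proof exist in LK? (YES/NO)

Derivation (root first):
[WR] ¬((p0 → p0) ∧ (p0 → p0)) ⊢ p1
  [¬L] ¬((p0 → p0) ∧ (p0 → p0)) ⊢ 
    [∧R]  ⊢ ((p0 → p0) ∧ (p0 → p0))
      [→R]  ⊢ (p0 → p0)
        [Ax] p0 ⊢ p0
      [→R]  ⊢ (p0 → p0)
        [Ax] p0 ⊢ p0

Result: YES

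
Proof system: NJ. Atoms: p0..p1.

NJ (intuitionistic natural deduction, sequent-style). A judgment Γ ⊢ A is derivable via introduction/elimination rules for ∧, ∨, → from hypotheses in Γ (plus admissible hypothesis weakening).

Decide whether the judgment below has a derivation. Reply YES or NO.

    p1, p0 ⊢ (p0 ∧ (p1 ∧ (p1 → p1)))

Derivation trace:
[∧I] p1, p0 ⊢ (p0 ∧ (p1 ∧ (p1 → p1)))
  [Ax] p0 ⊢ p0
  [∧I] p1 ⊢ (p1 ∧ (p1 → p1))
    [Ax] p1 ⊢ p1
    [→I]  ⊢ (p1 → p1)
      [Ax] p1 ⊢ p1

Result: YES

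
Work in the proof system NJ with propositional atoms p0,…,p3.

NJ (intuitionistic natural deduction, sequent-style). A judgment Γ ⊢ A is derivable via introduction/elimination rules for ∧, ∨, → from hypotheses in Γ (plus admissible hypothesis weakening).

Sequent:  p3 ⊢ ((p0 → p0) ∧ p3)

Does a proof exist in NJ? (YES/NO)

Derivation (root first):
[∧I] p3 ⊢ ((p0 → p0) ∧ p3)
  [→I]  ⊢ (p0 → p0)
    [Ax] p0 ⊢ p0
  [Ax] p3 ⊢ p3

Result: YES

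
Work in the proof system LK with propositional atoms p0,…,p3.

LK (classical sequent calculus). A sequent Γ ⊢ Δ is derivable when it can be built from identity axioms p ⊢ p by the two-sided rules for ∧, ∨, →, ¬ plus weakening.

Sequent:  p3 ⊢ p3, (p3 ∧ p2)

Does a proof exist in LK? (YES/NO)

Derivation (root first):
[∧R] p3 ⊢ p3, (p3 ∧ p2)
  [Ax] p3 ⊢ p3
  [WR] p3 ⊢ p3, p2
    [Ax] p3 ⊢ p3

Result: YES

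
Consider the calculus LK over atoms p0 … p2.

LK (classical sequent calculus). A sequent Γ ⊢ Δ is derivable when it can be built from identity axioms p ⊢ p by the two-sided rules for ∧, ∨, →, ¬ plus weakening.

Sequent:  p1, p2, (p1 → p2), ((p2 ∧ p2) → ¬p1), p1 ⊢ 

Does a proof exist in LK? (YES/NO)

Derivation (root first):
[WL] p1, p2, (p1 → p2), ((p2 ∧ p2) → ¬p1), p1 ⊢ 
  [→L] p1, p2, (p1 → p2), ((p2 ∧ p2) → ¬p1) ⊢ 
    [∧R] p1, p2, (p1 → p2) ⊢ (p2 ∧ p2)
      [→L] p1, (p1 → p2) ⊢ p2
        [Ax] p1 ⊢ p1
        [Ax] p2 ⊢ p2
      [Ax] p2 ⊢ p2
    [¬L] p1, ¬p1 ⊢ 
      [Ax] p1 ⊢ p1

Result: YES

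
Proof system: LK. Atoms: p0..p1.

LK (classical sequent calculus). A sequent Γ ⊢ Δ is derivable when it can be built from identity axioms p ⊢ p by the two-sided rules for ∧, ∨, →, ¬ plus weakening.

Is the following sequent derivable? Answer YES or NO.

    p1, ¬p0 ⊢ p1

Derivation (root first):
[¬L] p1, ¬p0 ⊢ p1
  [WR] p1 ⊢ p1, p0
    [Ax] p1 ⊢ p1

Result: YES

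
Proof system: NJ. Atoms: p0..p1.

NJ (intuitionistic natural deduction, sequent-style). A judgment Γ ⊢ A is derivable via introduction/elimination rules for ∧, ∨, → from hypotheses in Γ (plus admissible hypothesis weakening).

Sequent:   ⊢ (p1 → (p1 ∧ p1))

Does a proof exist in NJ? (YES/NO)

Derivation trace:
[→I]  ⊢ (p1 → (p1 ∧ p1))
  [∧I] p1 ⊢ (p1 ∧ p1)
    [Wk] p1, p1 ⊢ p1
      [Ax] p1 ⊢ p1
    [Ax] p1 ⊢ p1

Result: YES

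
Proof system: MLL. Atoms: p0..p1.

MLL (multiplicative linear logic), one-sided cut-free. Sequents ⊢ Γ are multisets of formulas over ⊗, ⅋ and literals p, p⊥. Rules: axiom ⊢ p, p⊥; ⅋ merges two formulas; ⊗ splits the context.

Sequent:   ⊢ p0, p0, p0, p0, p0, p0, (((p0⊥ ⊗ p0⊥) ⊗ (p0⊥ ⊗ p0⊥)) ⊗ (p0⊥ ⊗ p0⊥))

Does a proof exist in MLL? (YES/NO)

Proof tree:
[⊗]  ⊢ p0, p0, p0, p0, p0, p0, (((p0⊥ ⊗ p0⊥) ⊗ (p0⊥ ⊗ p0⊥)) ⊗ (p0⊥ ⊗ p0⊥))
  [⊗]  ⊢ p0, p0, p0, p0, ((p0⊥ ⊗ p0⊥) ⊗ (p0⊥ ⊗ p0⊥))
    [⊗]  ⊢ p0, p0, (p0⊥ ⊗ p0⊥)
      [Ax]  ⊢ p0, p0⊥
      [Ax]  ⊢ p0, p0⊥
    [⊗]  ⊢ p0, p0, (p0⊥ ⊗ p0⊥)
      [Ax]  ⊢ p0, p0⊥
      [Ax]  ⊢ p0, p0⊥
  [⊗]  ⊢ p0, p0, (p0⊥ ⊗ p0⊥)
    [Ax]  ⊢ p0, p0⊥
    [Ax]  ⊢ p0, p0⊥

Result: YES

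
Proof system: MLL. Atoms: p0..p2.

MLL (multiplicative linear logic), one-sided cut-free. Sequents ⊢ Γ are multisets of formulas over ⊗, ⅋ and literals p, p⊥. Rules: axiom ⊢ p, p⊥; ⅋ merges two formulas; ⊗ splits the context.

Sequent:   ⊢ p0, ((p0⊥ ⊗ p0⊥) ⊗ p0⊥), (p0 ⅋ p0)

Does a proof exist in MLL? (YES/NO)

Derivation trace:
[⅋]  ⊢ p0, ((p0⊥ ⊗ p0⊥) ⊗ p0⊥), (p0 ⅋ p0)
  [⊗]  ⊢ p0, p0, p0, ((p0⊥ ⊗ p0⊥) ⊗ p0⊥)
    [⊗]  ⊢ p0, p0, (p0⊥ ⊗ p0⊥)
      [Ax]  ⊢ p0, p0⊥
      [Ax]  ⊢ p0, p0⊥
    [Ax]  ⊢ p0, p0⊥

Result: YES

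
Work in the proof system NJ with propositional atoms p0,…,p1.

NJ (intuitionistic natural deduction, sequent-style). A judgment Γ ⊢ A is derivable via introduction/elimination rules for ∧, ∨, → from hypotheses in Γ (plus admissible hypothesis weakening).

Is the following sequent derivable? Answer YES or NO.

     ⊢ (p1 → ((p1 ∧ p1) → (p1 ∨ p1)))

Derivation trace:
[→I]  ⊢ (p1 → ((p1 ∧ p1) → (p1 ∨ p1)))
  [→I] p1 ⊢ ((p1 ∧ p1) → (p1 ∨ p1))
    [∨I₁] p1, (p1 ∧ p1) ⊢ (p1 ∨ p1)
      [Wk] p1, (p1 ∧ p1) ⊢ p1
        [Ax] p1 ⊢ p1

Result: YES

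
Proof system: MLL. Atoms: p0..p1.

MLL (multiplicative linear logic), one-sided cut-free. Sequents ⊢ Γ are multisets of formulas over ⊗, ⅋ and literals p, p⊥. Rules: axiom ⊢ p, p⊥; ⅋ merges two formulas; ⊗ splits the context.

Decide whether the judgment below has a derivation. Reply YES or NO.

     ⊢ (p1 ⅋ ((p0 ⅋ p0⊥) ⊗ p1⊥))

Derivation trace:
[⅋]  ⊢ (p1 ⅋ ((p0 ⅋ p0⊥) ⊗ p1⊥))
  [⊗]  ⊢ p1, ((p0 ⅋ p0⊥) ⊗ p1⊥)
    [⅋]  ⊢ (p0 ⅋ p0⊥)
      [Ax]  ⊢ p0, p0⊥
    [Ax]  ⊢ p1, p1⊥

Result: YES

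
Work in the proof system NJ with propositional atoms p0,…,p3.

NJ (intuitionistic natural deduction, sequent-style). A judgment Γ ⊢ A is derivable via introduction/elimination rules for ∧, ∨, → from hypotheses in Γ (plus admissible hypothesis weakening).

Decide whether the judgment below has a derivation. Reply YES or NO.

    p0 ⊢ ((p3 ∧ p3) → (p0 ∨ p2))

Derivation (root first):
[→I] p0 ⊢ ((p3 ∧ p3) → (p0 ∨ p2))
  [∨I₁] p0, (p3 ∧ p3) ⊢ (p0 ∨ p2)
    [Wk] p0, (p3 ∧ p3) ⊢ p0
      [Ax] p0 ⊢ p0

Result: YES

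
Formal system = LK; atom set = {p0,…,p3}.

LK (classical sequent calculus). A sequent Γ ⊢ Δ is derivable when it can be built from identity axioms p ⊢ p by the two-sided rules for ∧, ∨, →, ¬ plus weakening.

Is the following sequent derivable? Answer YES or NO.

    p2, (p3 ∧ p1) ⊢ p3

Proof tree:
[∧L] p2, (p3 ∧ p1) ⊢ p3
  [WL] p3, p1, p2 ⊢ p3
    [WL] p3, p1 ⊢ p3
      [Ax] p3 ⊢ p3

Result: YES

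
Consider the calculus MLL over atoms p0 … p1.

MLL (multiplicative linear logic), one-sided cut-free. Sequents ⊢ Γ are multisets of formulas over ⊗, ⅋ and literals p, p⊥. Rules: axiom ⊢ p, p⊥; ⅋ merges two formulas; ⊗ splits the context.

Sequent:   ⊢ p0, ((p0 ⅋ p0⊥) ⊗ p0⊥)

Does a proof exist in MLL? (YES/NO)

Derivation trace:
[⊗]  ⊢ p0, ((p0 ⅋ p0⊥) ⊗ p0⊥)
  [⅋]  ⊢ (p0 ⅋ p0⊥)
    [Ax]  ⊢ p0, p0⊥
  [Ax]  ⊢ p0, p0⊥

Result: YES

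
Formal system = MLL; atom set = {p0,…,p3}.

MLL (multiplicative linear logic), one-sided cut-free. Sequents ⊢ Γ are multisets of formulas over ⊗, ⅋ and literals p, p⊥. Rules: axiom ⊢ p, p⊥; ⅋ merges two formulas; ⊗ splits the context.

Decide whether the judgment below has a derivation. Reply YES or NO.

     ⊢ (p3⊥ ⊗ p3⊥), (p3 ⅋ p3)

Derivation trace:
[⅋]  ⊢ (p3⊥ ⊗ p3⊥), (p3 ⅋ p3)
  [⊗]  ⊢ p3, p3, (p3⊥ ⊗ p3⊥)
    [Ax]  ⊢ p3, p3⊥
    [Ax]  ⊢ p3, p3⊥

Result: YES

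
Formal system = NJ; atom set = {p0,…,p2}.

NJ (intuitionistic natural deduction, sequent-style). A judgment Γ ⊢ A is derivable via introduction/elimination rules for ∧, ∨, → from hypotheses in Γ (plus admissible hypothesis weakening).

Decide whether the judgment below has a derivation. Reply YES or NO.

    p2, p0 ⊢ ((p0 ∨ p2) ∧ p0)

Derivation (root first):
[∧I] p2, p0 ⊢ ((p0 ∨ p2) ∧ p0)
  [∨I₂] p2 ⊢ (p0 ∨ p2)
    [Ax] p2 ⊢ p2
  [Ax] p0 ⊢ p0

Result: YES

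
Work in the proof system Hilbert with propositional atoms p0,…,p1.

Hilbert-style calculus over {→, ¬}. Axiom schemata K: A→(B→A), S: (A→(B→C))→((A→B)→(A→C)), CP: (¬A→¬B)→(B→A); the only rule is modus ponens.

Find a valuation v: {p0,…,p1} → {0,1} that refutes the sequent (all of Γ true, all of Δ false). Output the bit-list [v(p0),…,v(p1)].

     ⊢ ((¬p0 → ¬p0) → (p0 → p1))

Enumerate valuations to refute Γ ⊢ Δ:
  v=00: Γ:[] Δ:[((¬p0 → ¬p0) → (p0 → p1))=T] refutes=False
  v=01: Γ:[] Δ:[((¬p0 → ¬p0) → (p0 → p1))=T] refutes=False
  v=10: Γ:[] Δ:[((¬p0 → ¬p0) → (p0 → p1))=F] refutes=True  ← countermodel

Result: [1, 0]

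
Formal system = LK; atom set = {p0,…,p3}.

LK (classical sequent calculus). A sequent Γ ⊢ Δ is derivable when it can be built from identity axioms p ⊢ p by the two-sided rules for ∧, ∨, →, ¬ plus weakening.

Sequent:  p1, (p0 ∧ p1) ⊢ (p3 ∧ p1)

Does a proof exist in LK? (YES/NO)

Search for a countermodel by truth-table:
  v=0000: Γ:[p1=F, (p0 ∧ p1)=F] Δ:[(p3 ∧ p1)=F] refutes=False
  v=0001: Γ:[p1=F, (p0 ∧ p1)=F] Δ:[(p3 ∧ p1)=F] refutes=False
  v=0010: Γ:[p1=F, (p0 ∧ p1)=F] Δ:[(p3 ∧ p1)=F] refutes=False
  v=0011: Γ:[p1=F, (p0 ∧ p1)=F] Δ:[(p3 ∧ p1)=F] refutes=False
  v=0100: Γ:[p1=T, (p0 ∧ p1)=F] Δ:[(p3 ∧ p1)=F] refutes=False
  v=0101: Γ:[p1=T, (p0 ∧ p1)=F] Δ:[(p3 ∧ p1)=T] refutes=False
  v=0110: Γ:[p1=T, (p0 ∧ p1)=F] Δ:[(p3 ∧ p1)=F] refutes=False
  v=0111: Γ:[p1=T, (p0 ∧ p1)=F] Δ:[(p3 ∧ p1)=T] refutes=False
  v=1000: Γ:[p1=F, (p0 ∧ p1)=F] Δ:[(p3 ∧ p1)=F] refutes=False
  v=1001: Γ:[p1=F, (p0 ∧ p1)=F] Δ:[(p3 ∧ p1)=F] refutes=False
  v=1010: Γ:[p1=F, (p0 ∧ p1)=F] Δ:[(p3 ∧ p1)=F] refutes=False
  v=1011: Γ:[p1=F, (p0 ∧ p1)=F] Δ:[(p3 ∧ p1)=F] refutes=False
  v=1100: Γ:[p1=T, (p0 ∧ p1)=T] Δ:[(p3 ∧ p1)=F] refutes=True  ← countermodel

Result: NO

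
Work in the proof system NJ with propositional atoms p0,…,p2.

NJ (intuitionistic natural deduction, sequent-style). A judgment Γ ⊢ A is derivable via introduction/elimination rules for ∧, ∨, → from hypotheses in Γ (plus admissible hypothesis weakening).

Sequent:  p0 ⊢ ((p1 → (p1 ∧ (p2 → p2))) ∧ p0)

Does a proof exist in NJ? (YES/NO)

Derivation (root first):
[∧I] p0 ⊢ ((p1 → (p1 ∧ (p2 → p2))) ∧ p0)
  [→I]  ⊢ (p1 → (p1 ∧ (p2 → p2)))
    [∧I] p1 ⊢ (p1 ∧ (p2 → p2))
      [Ax] p1 ⊢ p1
      [→I]  ⊢ (p2 → p2)
        [Ax] p2 ⊢ p2
  [Ax] p0 ⊢ p0

Result: YES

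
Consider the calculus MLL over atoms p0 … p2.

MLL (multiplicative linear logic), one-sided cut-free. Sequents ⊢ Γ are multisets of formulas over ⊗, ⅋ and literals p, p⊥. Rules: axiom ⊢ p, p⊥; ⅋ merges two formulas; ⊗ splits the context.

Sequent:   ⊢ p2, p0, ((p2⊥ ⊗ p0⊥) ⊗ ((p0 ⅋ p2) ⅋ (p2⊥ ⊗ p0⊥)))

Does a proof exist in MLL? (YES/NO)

Proof tree:
[⊗]  ⊢ p2, p0, ((p2⊥ ⊗ p0⊥) ⊗ ((p0 ⅋ p2) ⅋ (p2⊥ ⊗ p0⊥)))
  [⊗]  ⊢ p2, p0, (p2⊥ ⊗ p0⊥)
    [Ax]  ⊢ p2, p2⊥
    [Ax]  ⊢ p0, p0⊥
  [⅋]  ⊢ ((p0 ⅋ p2) ⅋ (p2⊥ ⊗ p0⊥))
    [⅋]  ⊢ (p2⊥ ⊗ p0⊥), (p0 ⅋ p2)
      [⊗]  ⊢ p2, p0, (p2⊥ ⊗ p0⊥)
        [Ax]  ⊢ p2, p2⊥
        [Ax]  ⊢ p0, p0⊥

Result: YES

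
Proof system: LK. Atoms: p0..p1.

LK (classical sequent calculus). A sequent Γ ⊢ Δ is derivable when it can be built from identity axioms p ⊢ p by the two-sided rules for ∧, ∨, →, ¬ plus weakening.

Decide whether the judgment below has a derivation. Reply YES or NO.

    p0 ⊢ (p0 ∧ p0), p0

Derivation (root first):
[WR] p0 ⊢ (p0 ∧ p0), p0
  [∧R] p0 ⊢ (p0 ∧ p0)
    [Ax] p0 ⊢ p0
    [Ax] p0 ⊢ p0

Result: YES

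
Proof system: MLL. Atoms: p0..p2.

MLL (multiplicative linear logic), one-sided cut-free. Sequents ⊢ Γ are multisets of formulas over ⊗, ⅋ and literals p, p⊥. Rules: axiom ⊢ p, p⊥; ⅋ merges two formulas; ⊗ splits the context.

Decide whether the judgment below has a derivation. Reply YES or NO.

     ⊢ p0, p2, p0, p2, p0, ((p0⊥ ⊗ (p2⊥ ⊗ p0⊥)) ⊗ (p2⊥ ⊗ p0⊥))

Derivation trace:
[⊗]  ⊢ p0, p2, p0, p2, p0, ((p0⊥ ⊗ (p2⊥ ⊗ p0⊥)) ⊗ (p2⊥ ⊗ p0⊥))
  [⊗]  ⊢ p0, p2, p0, (p0⊥ ⊗ (p2⊥ ⊗ p0⊥))
    [Ax]  ⊢ p0, p0⊥
    [⊗]  ⊢ p2, p0, (p2⊥ ⊗ p0⊥)
      [Ax]  ⊢ p2, p2⊥
      [Ax]  ⊢ p0, p0⊥
  [⊗]  ⊢ p2, p0, (p2⊥ ⊗ p0⊥)
    [Ax]  ⊢ p2, p2⊥
    [Ax]  ⊢ p0, p0⊥

Result: YES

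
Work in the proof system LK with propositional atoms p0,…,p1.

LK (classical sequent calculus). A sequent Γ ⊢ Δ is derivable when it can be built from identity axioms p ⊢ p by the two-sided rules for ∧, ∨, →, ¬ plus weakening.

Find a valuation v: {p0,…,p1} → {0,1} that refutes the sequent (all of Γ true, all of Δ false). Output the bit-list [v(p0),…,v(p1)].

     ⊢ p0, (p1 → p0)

Enumerate valuations to refute Γ ⊢ Δ:
  v=00: Γ:[] Δ:[p0=F, (p1 → p0)=T] refutes=False
  v=01: Γ:[] Δ:[p0=F, (p1 → p0)=F] refutes=True  ← countermodel

Result: [0, 1]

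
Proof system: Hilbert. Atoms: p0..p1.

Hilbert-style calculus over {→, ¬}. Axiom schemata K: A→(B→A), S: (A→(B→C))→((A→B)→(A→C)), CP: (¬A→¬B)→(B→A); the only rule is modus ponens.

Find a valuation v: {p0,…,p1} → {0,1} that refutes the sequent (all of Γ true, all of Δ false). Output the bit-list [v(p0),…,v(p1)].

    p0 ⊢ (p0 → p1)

Search for a countermodel by truth-table:
  v=00: Γ:[p0=F] Δ:[(p0 → p1)=T] refutes=False
  v=01: Γ:[p0=F] Δ:[(p0 → p1)=T] refutes=False
  v=10: Γ:[p0=T] Δ:[(p0 → p1)=F] refutes=True  ← countermodel

Result: [1, 0]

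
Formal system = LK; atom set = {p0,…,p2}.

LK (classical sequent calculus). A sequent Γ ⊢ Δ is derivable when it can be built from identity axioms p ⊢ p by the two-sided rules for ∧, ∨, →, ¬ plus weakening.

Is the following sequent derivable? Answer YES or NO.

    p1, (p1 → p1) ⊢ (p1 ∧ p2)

Enumerate valuations to refute Γ ⊢ Δ:
  v=000: Γ:[p1=F, (p1 → p1)=T] Δ:[(p1 ∧ p2)=F] refutes=False
  v=001: Γ:[p1=F, (p1 → p1)=T] Δ:[(p1 ∧ p2)=F] refutes=False
  v=010: Γ:[p1=T, (p1 → p1)=T] Δ:[(p1 ∧ p2)=F] refutes=True  ← countermodel

Result: NO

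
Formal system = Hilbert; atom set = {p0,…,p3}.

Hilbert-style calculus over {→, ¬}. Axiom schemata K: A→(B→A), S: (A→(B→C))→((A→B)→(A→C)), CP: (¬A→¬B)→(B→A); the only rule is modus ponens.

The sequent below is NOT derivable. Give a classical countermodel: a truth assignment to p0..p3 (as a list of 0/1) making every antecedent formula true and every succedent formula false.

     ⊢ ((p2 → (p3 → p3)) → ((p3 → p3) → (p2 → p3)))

Truth-table refutation:
  v=0000: Γ:[] Δ:[((p2 → (p3 → p3)) → ((p3 → p3) → (p2 → p3)))=T] refutes=False
  v=0001: Γ:[] Δ:[((p2 → (p3 → p3)) → ((p3 → p3) → (p2 → p3)))=T] refutes=False
  v=0010: Γ:[] Δ:[((p2 → (p3 → p3)) → ((p3 → p3) → (p2 → p3)))=F] refutes=True  ← countermodel

Result: [0, 0, 1, 0]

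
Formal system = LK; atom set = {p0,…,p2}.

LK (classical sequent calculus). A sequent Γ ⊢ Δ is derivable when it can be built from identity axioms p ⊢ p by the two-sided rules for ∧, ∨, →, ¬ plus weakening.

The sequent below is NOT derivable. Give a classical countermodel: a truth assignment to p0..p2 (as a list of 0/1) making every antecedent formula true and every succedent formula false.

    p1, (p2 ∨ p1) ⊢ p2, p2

Enumerate valuations to refute Γ ⊢ Δ:
  v=000: Γ:[p1=F, (p2 ∨ p1)=F] Δ:[p2=F, p2=F] refutes=False
  v=001: Γ:[p1=F, (p2 ∨ p1)=T] Δ:[p2=T, p2=T] refutes=False
  v=010: Γ:[p1=T, (p2 ∨ p1)=T] Δ:[p2=F, p2=F] refutes=True  ← countermodel

Result: [0, 1, 0]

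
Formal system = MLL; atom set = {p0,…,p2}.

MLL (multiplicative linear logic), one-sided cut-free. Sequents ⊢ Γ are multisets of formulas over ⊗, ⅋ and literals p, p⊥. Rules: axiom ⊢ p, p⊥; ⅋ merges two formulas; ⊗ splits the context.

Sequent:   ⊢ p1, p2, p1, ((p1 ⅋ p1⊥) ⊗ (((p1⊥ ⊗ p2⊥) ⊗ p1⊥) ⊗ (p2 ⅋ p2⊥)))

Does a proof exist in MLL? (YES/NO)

Proof tree:
[⊗]  ⊢ p1, p2, p1, ((p1 ⅋ p1⊥) ⊗ (((p1⊥ ⊗ p2⊥) ⊗ p1⊥) ⊗ (p2 ⅋ p2⊥)))
  [⅋]  ⊢ (p1 ⅋ p1⊥)
    [Ax]  ⊢ p1, p1⊥
  [⊗]  ⊢ p1, p2, p1, (((p1⊥ ⊗ p2⊥) ⊗ p1⊥) ⊗ (p2 ⅋ p2⊥))
    [⊗]  ⊢ p1, p2, p1, ((p1⊥ ⊗ p2⊥) ⊗ p1⊥)
      [⊗]  ⊢ p1, p2, (p1⊥ ⊗ p2⊥)
        [Ax]  ⊢ p1, p1⊥
        [Ax]  ⊢ p2, p2⊥
      [Ax]  ⊢ p1, p1⊥
    [⅋]  ⊢ (p2 ⅋ p2⊥)
      [Ax]  ⊢ p2, p2⊥

Result: YES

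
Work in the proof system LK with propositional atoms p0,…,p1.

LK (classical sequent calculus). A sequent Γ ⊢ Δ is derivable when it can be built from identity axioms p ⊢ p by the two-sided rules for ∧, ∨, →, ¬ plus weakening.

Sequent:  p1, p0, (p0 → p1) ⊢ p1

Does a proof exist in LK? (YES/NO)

Derivation (root first):
[→L] p1, p0, (p0 → p1) ⊢ p1
  [WL] p0, p1 ⊢ p0
    [Ax] p0 ⊢ p0
  [Ax] p1 ⊢ p1

Result: YES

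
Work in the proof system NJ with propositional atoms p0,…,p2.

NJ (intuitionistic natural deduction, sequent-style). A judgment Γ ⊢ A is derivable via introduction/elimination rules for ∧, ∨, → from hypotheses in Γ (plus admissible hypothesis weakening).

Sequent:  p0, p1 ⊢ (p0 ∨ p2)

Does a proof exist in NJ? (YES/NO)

Derivation trace:
[Wk] p0, p1 ⊢ (p0 ∨ p2)
  [∨I₁] p0 ⊢ (p0 ∨ p2)
    [Ax] p0 ⊢ p0

Result: YES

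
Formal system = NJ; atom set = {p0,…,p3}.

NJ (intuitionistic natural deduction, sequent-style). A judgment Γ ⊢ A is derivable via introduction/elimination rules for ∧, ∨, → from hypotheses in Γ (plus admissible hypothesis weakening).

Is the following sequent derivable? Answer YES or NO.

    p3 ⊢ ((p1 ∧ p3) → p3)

Proof tree:
[→I] p3 ⊢ ((p1 ∧ p3) → p3)
  [Wk] p3, (p1 ∧ p3) ⊢ p3
    [Ax] p3 ⊢ p3

Result: YES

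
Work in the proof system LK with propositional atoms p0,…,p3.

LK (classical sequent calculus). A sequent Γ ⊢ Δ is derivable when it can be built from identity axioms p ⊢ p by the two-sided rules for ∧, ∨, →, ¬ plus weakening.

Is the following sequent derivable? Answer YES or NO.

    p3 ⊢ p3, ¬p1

Derivation (root first):
[¬R] p3 ⊢ p3, ¬p1
  [WL] p3, p1 ⊢ p3
    [Ax] p3 ⊢ p3

Result: YES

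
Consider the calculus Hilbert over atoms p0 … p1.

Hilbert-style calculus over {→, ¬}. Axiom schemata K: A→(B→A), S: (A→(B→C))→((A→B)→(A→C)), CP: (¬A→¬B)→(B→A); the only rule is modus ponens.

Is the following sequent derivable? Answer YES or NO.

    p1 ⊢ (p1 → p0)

Enumerate valuations to refute Γ ⊢ Δ:
  v=00: Γ:[p1=F] Δ:[(p1 → p0)=T] refutes=False
  v=01: Γ:[p1=T] Δ:[(p1 → p0)=F] refutes=True  ← countermodel

Result: NO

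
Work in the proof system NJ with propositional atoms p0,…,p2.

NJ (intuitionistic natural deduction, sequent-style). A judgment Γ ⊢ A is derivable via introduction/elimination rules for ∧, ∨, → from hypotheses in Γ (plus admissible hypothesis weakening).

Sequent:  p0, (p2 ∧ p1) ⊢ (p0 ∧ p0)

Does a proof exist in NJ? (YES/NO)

Derivation trace:
[Wk] p0, (p2 ∧ p1) ⊢ (p0 ∧ p0)
  [∧I] p0 ⊢ (p0 ∧ p0)
    [Ax] p0 ⊢ p0
    [Ax] p0 ⊢ p0

Result: YES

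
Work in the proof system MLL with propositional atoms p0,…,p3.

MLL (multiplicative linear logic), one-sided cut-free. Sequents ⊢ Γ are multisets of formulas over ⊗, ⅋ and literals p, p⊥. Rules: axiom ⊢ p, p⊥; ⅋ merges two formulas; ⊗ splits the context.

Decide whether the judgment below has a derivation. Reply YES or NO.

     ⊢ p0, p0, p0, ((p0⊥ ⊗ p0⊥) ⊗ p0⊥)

Proof tree:
[⊗]  ⊢ p0, p0, p0, ((p0⊥ ⊗ p0⊥) ⊗ p0⊥)
  [⊗]  ⊢ p0, p0, (p0⊥ ⊗ p0⊥)
    [Ax]  ⊢ p0, p0⊥
    [Ax]  ⊢ p0, p0⊥
  [Ax]  ⊢ p0, p0⊥

Result: YES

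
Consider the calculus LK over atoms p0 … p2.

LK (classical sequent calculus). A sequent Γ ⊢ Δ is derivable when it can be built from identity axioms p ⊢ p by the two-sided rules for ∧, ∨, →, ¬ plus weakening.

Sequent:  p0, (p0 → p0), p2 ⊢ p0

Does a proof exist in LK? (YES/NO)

Derivation (root first):
[WL] p0, (p0 → p0), p2 ⊢ p0
  [→L] p0, (p0 → p0) ⊢ p0
    [Ax] p0 ⊢ p0
    [Ax] p0 ⊢ p0

Result: YES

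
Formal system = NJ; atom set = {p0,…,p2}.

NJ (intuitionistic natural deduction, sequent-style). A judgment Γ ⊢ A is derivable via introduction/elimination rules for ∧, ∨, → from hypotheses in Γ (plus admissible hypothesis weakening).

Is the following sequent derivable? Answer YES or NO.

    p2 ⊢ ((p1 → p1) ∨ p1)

Derivation (root first):
[∨I₁] p2 ⊢ ((p1 → p1) ∨ p1)
  [Wk] p2 ⊢ (p1 → p1)
    [→I]  ⊢ (p1 → p1)
      [Ax] p1 ⊢ p1

Result: YES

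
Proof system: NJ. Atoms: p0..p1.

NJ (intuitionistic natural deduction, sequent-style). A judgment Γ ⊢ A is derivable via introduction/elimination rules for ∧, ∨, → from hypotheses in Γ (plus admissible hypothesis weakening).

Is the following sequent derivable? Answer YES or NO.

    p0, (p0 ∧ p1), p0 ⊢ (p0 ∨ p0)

Derivation (root first):
[Wk] p0, (p0 ∧ p1), p0 ⊢ (p0 ∨ p0)
  [Wk] p0, (p0 ∧ p1) ⊢ (p0 ∨ p0)
    [∨I₁] p0 ⊢ (p0 ∨ p0)
      [Ax] p0 ⊢ p0

Result: YES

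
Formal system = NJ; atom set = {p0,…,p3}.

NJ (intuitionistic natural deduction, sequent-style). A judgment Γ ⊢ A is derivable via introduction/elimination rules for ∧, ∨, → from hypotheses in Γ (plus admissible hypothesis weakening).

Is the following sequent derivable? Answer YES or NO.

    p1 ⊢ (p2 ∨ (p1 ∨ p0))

Derivation trace:
[∨I₂] p1 ⊢ (p2 ∨ (p1 ∨ p0))
  [∨I₁] p1 ⊢ (p1 ∨ p0)
    [Ax] p1 ⊢ p1

Result: YES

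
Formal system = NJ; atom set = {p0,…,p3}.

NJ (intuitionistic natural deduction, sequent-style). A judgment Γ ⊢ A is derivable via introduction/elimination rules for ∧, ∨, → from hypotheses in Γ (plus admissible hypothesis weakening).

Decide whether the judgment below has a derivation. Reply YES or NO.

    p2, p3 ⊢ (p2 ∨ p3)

Proof tree:
[Wk] p2, p3 ⊢ (p2 ∨ p3)
  [∨I₁] p2 ⊢ (p2 ∨ p3)
    [Ax] p2 ⊢ p2

Result: YES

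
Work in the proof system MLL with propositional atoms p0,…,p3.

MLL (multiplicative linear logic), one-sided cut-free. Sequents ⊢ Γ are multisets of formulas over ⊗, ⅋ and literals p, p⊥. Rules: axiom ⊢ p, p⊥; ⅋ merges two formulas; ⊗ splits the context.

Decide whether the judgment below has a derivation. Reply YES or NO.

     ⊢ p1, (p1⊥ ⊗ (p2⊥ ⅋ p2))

Derivation trace:
[⊗]  ⊢ p1, (p1⊥ ⊗ (p2⊥ ⅋ p2))
  [Ax]  ⊢ p1, p1⊥
  [⅋]  ⊢ (p2⊥ ⅋ p2)
    [Ax]  ⊢ p2, p2⊥

Result: YES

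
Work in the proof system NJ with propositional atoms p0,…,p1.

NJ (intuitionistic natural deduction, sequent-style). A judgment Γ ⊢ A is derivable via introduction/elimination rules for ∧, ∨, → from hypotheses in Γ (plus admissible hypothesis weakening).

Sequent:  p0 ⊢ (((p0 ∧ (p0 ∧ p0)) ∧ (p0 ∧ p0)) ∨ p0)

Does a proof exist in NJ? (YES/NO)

Derivation trace:
[∨I₁] p0 ⊢ (((p0 ∧ (p0 ∧ p0)) ∧ (p0 ∧ p0)) ∨ p0)
  [∧I] p0 ⊢ ((p0 ∧ (p0 ∧ p0)) ∧ (p0 ∧ p0))
    [∧I] p0 ⊢ (p0 ∧ (p0 ∧ p0))
      [Ax] p0 ⊢ p0
      [∧I] p0 ⊢ (p0 ∧ p0)
        [Ax] p0 ⊢ p0
        [Ax] p0 ⊢ p0
    [∧I] p0 ⊢ (p0 ∧ p0)
      [Ax] p0 ⊢ p0
      [Ax] p0 ⊢ p0

Result: YES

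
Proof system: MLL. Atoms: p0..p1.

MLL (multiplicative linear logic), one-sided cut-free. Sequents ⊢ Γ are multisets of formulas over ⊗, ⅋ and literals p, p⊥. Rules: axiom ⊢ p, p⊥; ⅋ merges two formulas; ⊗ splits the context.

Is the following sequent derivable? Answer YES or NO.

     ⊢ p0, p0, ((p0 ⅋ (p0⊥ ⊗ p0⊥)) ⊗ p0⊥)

Derivation (root first):
[⊗]  ⊢ p0, p0, ((p0 ⅋ (p0⊥ ⊗ p0⊥)) ⊗ p0⊥)
  [⅋]  ⊢ p0, (p0 ⅋ (p0⊥ ⊗ p0⊥))
    [⊗]  ⊢ p0, p0, (p0⊥ ⊗ p0⊥)
      [Ax]  ⊢ p0, p0⊥
      [Ax]  ⊢ p0, p0⊥
  [Ax]  ⊢ p0, p0⊥

Result: YES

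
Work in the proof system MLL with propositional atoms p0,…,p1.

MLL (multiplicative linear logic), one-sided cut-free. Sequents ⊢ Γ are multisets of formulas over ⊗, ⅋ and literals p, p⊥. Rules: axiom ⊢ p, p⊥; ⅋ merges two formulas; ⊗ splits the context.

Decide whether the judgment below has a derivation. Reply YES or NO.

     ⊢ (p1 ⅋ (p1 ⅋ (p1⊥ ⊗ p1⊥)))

Derivation trace:
[⅋]  ⊢ (p1 ⅋ (p1 ⅋ (p1⊥ ⊗ p1⊥)))
  [⅋]  ⊢ p1, (p1 ⅋ (p1⊥ ⊗ p1⊥))
    [⊗]  ⊢ p1, p1, (p1⊥ ⊗ p1⊥)
      [Ax]  ⊢ p1, p1⊥
      [Ax]  ⊢ p1, p1⊥

Result: YES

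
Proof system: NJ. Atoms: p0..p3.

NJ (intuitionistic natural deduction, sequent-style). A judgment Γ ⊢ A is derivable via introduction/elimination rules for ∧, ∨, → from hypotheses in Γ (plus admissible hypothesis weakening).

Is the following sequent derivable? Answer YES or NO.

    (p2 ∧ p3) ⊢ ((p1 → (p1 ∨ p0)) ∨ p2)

Derivation trace:
[∨I₁] (p2 ∧ p3) ⊢ ((p1 → (p1 ∨ p0)) ∨ p2)
  [Wk] (p2 ∧ p3) ⊢ (p1 → (p1 ∨ p0))
    [→I]  ⊢ (p1 → (p1 ∨ p0))
      [∨I₁] p1 ⊢ (p1 ∨ p0)
        [Ax] p1 ⊢ p1

Result: YES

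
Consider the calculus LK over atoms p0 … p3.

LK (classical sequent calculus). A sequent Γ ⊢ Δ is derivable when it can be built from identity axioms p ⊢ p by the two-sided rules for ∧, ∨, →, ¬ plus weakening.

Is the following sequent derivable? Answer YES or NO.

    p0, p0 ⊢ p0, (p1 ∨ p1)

Derivation trace:
[∨R] p0, p0 ⊢ p0, (p1 ∨ p1)
  [WL] p0, p0 ⊢ p0, p1, p1
    [WR] p0 ⊢ p0, p1, p1
      [WR] p0 ⊢ p0, p1
        [Ax] p0 ⊢ p0

Result: YES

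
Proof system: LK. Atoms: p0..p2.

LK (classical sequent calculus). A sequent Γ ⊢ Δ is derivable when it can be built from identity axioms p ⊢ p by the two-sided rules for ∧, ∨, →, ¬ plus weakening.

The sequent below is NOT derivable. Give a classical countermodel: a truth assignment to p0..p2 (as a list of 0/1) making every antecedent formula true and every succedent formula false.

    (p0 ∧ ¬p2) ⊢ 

Search for a countermodel by truth-table:
  v=000: Γ:[(p0 ∧ ¬p2)=F] Δ:[] refutes=False
  v=001: Γ:[(p0 ∧ ¬p2)=F] Δ:[] refutes=False
  v=010: Γ:[(p0 ∧ ¬p2)=F] Δ:[] refutes=False
  v=011: Γ:[(p0 ∧ ¬p2)=F] Δ:[] refutes=False
  v=100: Γ:[(p0 ∧ ¬p2)=T] Δ:[] refutes=True  ← countermodel

Result: [1, 0, 0]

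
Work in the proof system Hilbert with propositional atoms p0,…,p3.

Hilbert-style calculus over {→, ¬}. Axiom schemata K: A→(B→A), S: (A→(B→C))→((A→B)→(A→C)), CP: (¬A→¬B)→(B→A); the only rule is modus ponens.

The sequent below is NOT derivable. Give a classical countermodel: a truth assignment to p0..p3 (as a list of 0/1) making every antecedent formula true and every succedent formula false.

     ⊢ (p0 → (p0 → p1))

Truth-table refutation:
  v=0000: Γ:[] Δ:[(p0 → (p0 → p1))=T] refutes=False
  v=0001: Γ:[] Δ:[(p0 → (p0 → p1))=T] refutes=False
  v=0010: Γ:[] Δ:[(p0 → (p0 → p1))=T] refutes=False
  v=0011: Γ:[] Δ:[(p0 → (p0 → p1))=T] refutes=False
  v=0100: Γ:[] Δ:[(p0 → (p0 → p1))=T] refutes=False
  v=0101: Γ:[] Δ:[(p0 → (p0 → p1))=T] refutes=False
  v=0110: Γ:[] Δ:[(p0 → (p0 → p1))=T] refutes=False
  v=0111: Γ:[] Δ:[(p0 → (p0 → p1))=T] refutes=False
  v=1000: Γ:[] Δ:[(p0 → (p0 → p1))=F] refutes=True  ← countermodel

Result: [1, 0, 0, 0]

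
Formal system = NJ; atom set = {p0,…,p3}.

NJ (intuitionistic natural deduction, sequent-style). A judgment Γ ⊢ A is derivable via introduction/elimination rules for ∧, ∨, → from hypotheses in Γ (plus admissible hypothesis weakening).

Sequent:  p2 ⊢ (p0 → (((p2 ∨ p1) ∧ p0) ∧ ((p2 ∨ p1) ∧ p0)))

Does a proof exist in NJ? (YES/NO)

Proof tree:
[→I] p2 ⊢ (p0 → (((p2 ∨ p1) ∧ p0) ∧ ((p2 ∨ p1) ∧ p0)))
  [∧I] p2, p0 ⊢ (((p2 ∨ p1) ∧ p0) ∧ ((p2 ∨ p1) ∧ p0))
    [∧I] p2, p0 ⊢ ((p2 ∨ p1) ∧ p0)
      [∨I₁] p2 ⊢ (p2 ∨ p1)
        [Ax] p2 ⊢ p2
      [Ax] p0 ⊢ p0
    [∧I] p2, p0 ⊢ ((p2 ∨ p1) ∧ p0)
      [∨I₁] p2 ⊢ (p2 ∨ p1)
        [Ax] p2 ⊢ p2
      [Ax] p0 ⊢ p0

Result: YES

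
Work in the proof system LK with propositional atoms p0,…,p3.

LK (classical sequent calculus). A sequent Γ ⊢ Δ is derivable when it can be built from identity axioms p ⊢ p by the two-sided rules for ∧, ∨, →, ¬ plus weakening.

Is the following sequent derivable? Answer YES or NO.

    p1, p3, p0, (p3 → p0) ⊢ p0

Derivation (root first):
[→L] p1, p3, p0, (p3 → p0) ⊢ p0
  [WL] p0, p3, p1 ⊢ p0, p3
    [WL] p0, p3 ⊢ p0, p3
      [WR] p0 ⊢ p0, p3
        [Ax] p0 ⊢ p0
  [Ax] p0 ⊢ p0

Result: YES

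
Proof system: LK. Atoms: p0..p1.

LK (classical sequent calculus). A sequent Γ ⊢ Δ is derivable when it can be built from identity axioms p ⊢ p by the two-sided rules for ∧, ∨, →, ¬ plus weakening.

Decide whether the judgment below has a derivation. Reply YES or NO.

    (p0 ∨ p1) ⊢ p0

Truth-table refutation:
  v=00: Γ:[(p0 ∨ p1)=F] Δ:[p0=F] refutes=False
  v=01: Γ:[(p0 ∨ p1)=T] Δ:[p0=F] refutes=True  ← countermodel

Result: NO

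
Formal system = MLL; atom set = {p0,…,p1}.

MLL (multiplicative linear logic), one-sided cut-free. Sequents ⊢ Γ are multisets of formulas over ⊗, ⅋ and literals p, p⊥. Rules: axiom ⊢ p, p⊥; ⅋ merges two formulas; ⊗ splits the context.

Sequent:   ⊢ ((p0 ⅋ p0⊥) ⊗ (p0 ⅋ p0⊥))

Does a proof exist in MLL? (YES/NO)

Proof tree:
[⊗]  ⊢ ((p0 ⅋ p0⊥) ⊗ (p0 ⅋ p0⊥))
  [⅋]  ⊢ (p0 ⅋ p0⊥)
    [Ax]  ⊢ p0, p0⊥
  [⅋]  ⊢ (p0 ⅋ p0⊥)
    [Ax]  ⊢ p0, p0⊥

Result: YES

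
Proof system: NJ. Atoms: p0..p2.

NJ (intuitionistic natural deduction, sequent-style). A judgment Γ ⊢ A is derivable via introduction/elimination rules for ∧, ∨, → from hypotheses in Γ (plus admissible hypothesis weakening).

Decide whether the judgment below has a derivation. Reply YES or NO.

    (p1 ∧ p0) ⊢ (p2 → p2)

Derivation (root first):
[Wk] (p1 ∧ p0) ⊢ (p2 → p2)
  [→I]  ⊢ (p2 → p2)
    [Ax] p2 ⊢ p2

Result: YES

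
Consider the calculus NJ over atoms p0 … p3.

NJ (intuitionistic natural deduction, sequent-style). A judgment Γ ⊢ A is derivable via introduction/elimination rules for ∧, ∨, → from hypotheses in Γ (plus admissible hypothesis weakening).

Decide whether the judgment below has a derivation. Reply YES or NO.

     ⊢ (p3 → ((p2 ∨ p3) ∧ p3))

Derivation trace:
[→I]  ⊢ (p3 → ((p2 ∨ p3) ∧ p3))
  [∧I] p3 ⊢ ((p2 ∨ p3) ∧ p3)
    [∨I₂] p3 ⊢ (p2 ∨ p3)
      [Ax] p3 ⊢ p3
    [Ax] p3 ⊢ p3

Result: YES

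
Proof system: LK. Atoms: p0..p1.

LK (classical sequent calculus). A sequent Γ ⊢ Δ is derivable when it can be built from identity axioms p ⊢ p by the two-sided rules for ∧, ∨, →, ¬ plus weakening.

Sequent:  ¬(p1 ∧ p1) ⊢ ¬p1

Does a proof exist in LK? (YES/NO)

Derivation trace:
[¬R] ¬(p1 ∧ p1) ⊢ ¬p1
  [¬L] p1, ¬(p1 ∧ p1) ⊢ 
    [∧R] p1 ⊢ (p1 ∧ p1)
      [Ax] p1 ⊢ p1
      [Ax] p1 ⊢ p1

Result: YES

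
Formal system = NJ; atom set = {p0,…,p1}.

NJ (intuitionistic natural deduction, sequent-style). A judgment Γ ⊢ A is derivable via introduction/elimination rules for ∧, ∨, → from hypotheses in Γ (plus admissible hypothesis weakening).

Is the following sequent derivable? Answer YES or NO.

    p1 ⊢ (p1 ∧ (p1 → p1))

Proof tree:
[∧I] p1 ⊢ (p1 ∧ (p1 → p1))
  [Ax] p1 ⊢ p1
  [→I]  ⊢ (p1 → p1)
    [Ax] p1 ⊢ p1

Result: YES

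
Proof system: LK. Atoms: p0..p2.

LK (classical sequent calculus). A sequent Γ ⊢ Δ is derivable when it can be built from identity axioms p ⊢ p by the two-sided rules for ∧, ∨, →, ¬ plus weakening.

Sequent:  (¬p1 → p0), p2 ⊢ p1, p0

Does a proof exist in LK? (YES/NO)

Derivation (root first):
[WL] (¬p1 → p0), p2 ⊢ p1, p0
  [→L] (¬p1 → p0) ⊢ p1, p0
    [¬R]  ⊢ p1, ¬p1
      [Ax] p1 ⊢ p1
    [Ax] p0 ⊢ p0

Result: YES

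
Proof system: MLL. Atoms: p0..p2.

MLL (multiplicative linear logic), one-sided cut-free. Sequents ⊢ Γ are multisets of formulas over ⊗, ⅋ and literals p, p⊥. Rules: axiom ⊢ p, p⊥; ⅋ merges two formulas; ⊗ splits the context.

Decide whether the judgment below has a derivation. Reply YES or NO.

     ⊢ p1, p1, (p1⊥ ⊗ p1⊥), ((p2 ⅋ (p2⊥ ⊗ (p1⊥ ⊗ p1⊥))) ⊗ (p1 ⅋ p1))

Derivation trace:
[⊗]  ⊢ p1, p1, (p1⊥ ⊗ p1⊥), ((p2 ⅋ (p2⊥ ⊗ (p1⊥ ⊗ p1⊥))) ⊗ (p1 ⅋ p1))
  [⅋]  ⊢ p1, p1, (p2 ⅋ (p2⊥ ⊗ (p1⊥ ⊗ p1⊥)))
    [⊗]  ⊢ p2, p1, p1, (p2⊥ ⊗ (p1⊥ ⊗ p1⊥))
      [Ax]  ⊢ p2, p2⊥
      [⊗]  ⊢ p1, p1, (p1⊥ ⊗ p1⊥)
        [Ax]  ⊢ p1, p1⊥
        [Ax]  ⊢ p1, p1⊥
  [⅋]  ⊢ (p1⊥ ⊗ p1⊥), (p1 ⅋ p1)
    [⊗]  ⊢ p1, p1, (p1⊥ ⊗ p1⊥)
      [Ax]  ⊢ p1, p1⊥
      [Ax]  ⊢ p1, p1⊥

Result: YES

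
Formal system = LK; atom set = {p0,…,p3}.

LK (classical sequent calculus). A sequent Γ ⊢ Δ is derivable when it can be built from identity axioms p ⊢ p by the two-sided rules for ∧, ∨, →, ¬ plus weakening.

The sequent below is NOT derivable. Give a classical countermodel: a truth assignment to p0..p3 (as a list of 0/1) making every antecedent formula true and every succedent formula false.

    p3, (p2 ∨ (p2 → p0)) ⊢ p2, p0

Enumerate valuations to refute Γ ⊢ Δ:
  v=0000: Γ:[p3=F, (p2 ∨ (p2 → p0))=T] Δ:[p2=F, p0=F] refutes=False
  v=0001: Γ:[p3=T, (p2 ∨ (p2 → p0))=T] Δ:[p2=F, p0=F] refutes=True  ← countermodel

Result: [0, 0, 0, 1]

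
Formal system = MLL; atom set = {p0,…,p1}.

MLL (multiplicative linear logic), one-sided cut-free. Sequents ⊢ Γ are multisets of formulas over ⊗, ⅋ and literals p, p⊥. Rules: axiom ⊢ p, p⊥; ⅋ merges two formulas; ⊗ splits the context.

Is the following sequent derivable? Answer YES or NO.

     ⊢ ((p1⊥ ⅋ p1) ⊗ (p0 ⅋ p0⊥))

Derivation (root first):
[⊗]  ⊢ ((p1⊥ ⅋ p1) ⊗ (p0 ⅋ p0⊥))
  [⅋]  ⊢ (p1⊥ ⅋ p1)
    [Ax]  ⊢ p1, p1⊥
  [⅋]  ⊢ (p0 ⅋ p0⊥)
    [Ax]  ⊢ p0, p0⊥

Result: YES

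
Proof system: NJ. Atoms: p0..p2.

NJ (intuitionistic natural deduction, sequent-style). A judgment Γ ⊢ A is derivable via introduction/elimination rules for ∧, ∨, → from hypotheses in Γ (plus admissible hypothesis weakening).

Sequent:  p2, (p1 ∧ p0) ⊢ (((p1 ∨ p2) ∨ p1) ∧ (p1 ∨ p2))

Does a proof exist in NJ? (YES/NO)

Proof tree:
[∧I] p2, (p1 ∧ p0) ⊢ (((p1 ∨ p2) ∨ p1) ∧ (p1 ∨ p2))
  [∨I₁] p2, (p1 ∧ p0) ⊢ ((p1 ∨ p2) ∨ p1)
    [Wk] p2, (p1 ∧ p0) ⊢ (p1 ∨ p2)
      [∨I₂] p2 ⊢ (p1 ∨ p2)
        [Ax] p2 ⊢ p2
  [∨I₂] p2 ⊢ (p1 ∨ p2)
    [Ax] p2 ⊢ p2

Result: YES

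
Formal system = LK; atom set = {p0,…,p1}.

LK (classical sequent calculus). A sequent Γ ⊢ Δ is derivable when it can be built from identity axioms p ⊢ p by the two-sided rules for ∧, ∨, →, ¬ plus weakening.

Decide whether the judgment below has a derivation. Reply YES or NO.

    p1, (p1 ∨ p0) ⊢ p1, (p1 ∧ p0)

Derivation (root first):
[∧R] p1, (p1 ∨ p0) ⊢ p1, (p1 ∧ p0)
  [Ax] p1 ⊢ p1
  [∨L] (p1 ∨ p0), (p1 ∨ p0) ⊢ p1, p0
    [Ax] p1 ⊢ p1
    [WL] (p1 ∨ p0), p0 ⊢ p1, p0
      [∨L] (p1 ∨ p0) ⊢ p1, p0
        [Ax] p1 ⊢ p1
        [Ax] p0 ⊢ p0

Result: YES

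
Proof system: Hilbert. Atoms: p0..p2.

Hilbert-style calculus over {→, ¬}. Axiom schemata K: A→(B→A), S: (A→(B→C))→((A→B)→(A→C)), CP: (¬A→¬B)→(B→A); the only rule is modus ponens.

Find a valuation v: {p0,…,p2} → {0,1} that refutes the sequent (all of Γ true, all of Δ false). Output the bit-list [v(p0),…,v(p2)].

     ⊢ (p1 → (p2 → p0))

Truth-table refutation:
  v=000: Γ:[] Δ:[(p1 → (p2 → p0))=T] refutes=False
  v=001: Γ:[] Δ:[(p1 → (p2 → p0))=T] refutes=False
  v=010: Γ:[] Δ:[(p1 → (p2 → p0))=T] refutes=False
  v=011: Γ:[] Δ:[(p1 → (p2 → p0))=F] refutes=True  ← countermodel

Result: [0, 1, 1]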